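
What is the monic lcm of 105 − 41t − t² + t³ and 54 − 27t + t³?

Euclidean algorithm in ℚ[t]:
  t³ − t² − 41t + 105 = (t³ − 27t + 54) + (−t² − 14t + 51)
  t³ − 27t + 54 = (−t + 14)(−t² − 14t + 51) + (220t − 660)
  −t² − 14t + 51 = (−(1/220)t − 17/220)(220t − 660) + (0)
Last nonzero remainder: 220t − 660. Dividing through by 220 gives the monic gcd t − 3.
Then lcm(f, g) = f·g / gcd(f, g); expanding and making the result monic gives the answer.

−1890 + 1053t − 62t³ + 2t⁴ + t⁵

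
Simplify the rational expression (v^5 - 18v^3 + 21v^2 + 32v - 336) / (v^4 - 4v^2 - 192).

Apply the Euclidean algorithm:
  v^5 - 18v^3 + 21v^2 + 32v - 336 = (v)(v^4 - 4v^2 - 192) + (-14v^3 + 21v^2 + 224v - 336)
  v^4 - 4v^2 - 192 = (-(1/14)v - 3/28)(-14v^3 + 21v^2 + 224v - 336) + ((57/4)v^2 - 228)
  -14v^3 + 21v^2 + 224v - 336 = (-(56/57)v + 28/19)((57/4)v^2 - 228) + (0)
Last nonzero remainder: (57/4)v^2 - 228. Dividing through by 57/4 gives the monic gcd v^2 - 16.
Cancel v^2 - 16 from numerator and denominator to get the reduced form.

(v^3 - 2v + 21)/(v^2 + 12)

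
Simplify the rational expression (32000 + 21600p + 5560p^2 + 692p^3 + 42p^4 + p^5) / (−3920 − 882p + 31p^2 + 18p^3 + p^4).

Apply the Euclidean algorithm:
  p^5 + 42p^4 + 692p^3 + 5560p^2 + 21600p + 32000 = (p + 24)(p^4 + 18p^3 + 31p^2 − 882p − 3920) + (229p^3 + 5698p^2 + 46688p + 126080)
  p^4 + 18p^3 + 31p^2 − 882p − 3920 = ((1/229)p − 1576/52441)(229p^3 + 5698p^2 + 46688p + 126080) + (−(85833/52441)p^2 − (1544994/52441)p − 6866640/52441)
  229p^3 + 5698p^2 + 46688p + 126080 = (−(12008989/85833)p − 82647016/85833)(−(85833/52441)p^2 − (1544994/52441)p − 6866640/52441) + (0)
Last nonzero remainder: −(85833/52441)p^2 − (1544994/52441)p − 6866640/52441. Dividing through by −85833/52441 gives the monic gcd p^2 + 18p + 80.
Cancel p^2 + 18p + 80 from numerator and denominator to get the reduced form.

(400 + 180p + 24p^2 + p^3)/(−49 + p^2)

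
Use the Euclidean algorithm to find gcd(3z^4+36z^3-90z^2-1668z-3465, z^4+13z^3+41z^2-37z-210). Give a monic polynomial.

z^2+8z+15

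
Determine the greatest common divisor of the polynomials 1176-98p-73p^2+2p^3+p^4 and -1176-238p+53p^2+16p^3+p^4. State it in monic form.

-168-10p+9p^2+p^3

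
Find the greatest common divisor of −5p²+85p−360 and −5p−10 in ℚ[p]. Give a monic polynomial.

1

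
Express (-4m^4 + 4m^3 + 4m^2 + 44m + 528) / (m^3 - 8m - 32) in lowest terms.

(-4m^3 - 12m^2 - 44m - 132)/(m^2 + 4m + 8)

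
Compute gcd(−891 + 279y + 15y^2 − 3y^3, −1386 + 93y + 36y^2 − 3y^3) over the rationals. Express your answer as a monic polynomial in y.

−11 + y

Repeated division with remainder:
  −3y^3 + 15y^2 + 279y − 891 = (−3y^3 + 36y^2 + 93y − 1386) + (−21y^2 + 186y + 495)
  −3y^3 + 36y^2 + 93y − 1386 = ((1/7)y − 22/49)(−21y^2 + 186y + 495) + ((5184/49)y − 57024/49)
  −21y^2 + 186y + 495 = (−(343/1728)y − 245/576)((5184/49)y − 57024/49) + (0)
Last nonzero remainder: (5184/49)y − 57024/49. Dividing through by 5184/49 gives the monic gcd y − 11.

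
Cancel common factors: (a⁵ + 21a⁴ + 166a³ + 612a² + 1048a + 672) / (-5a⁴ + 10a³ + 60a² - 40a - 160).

Repeated division with remainder:
  a⁵ + 21a⁴ + 166a³ + 612a² + 1048a + 672 = (-(1/5)a - 23/5)(-5a⁴ + 10a³ + 60a² - 40a - 160) + (224a³ + 880a² + 832a - 64)
  -5a⁴ + 10a³ + 60a² - 40a - 160 = (-(5/224)a + 415/3136)(224a³ + 880a² + 832a - 64) + (-(7425/196)a² - (7425/49)a - 7425/49)
  224a³ + 880a² + 832a - 64 = (-(43904/7425)a + 3136/7425)(-(7425/196)a² - (7425/49)a - 7425/49) + (0)
Last nonzero remainder: -(7425/196)a² - (7425/49)a - 7425/49. Dividing through by -7425/196 gives the monic gcd a² + 4a + 4.
Cancel a² + 4a + 4 from numerator and denominator to get the reduced form.

(-a³ - 17a² - 94a - 168)/(5a² - 30a + 40)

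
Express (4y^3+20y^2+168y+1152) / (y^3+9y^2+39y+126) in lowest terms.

(4y^2-4y+192)/(y^2+3y+21)

By polynomial division,
  4y^3+20y^2+168y+1152 = (4)(y^3+9y^2+39y+126) + (-16y^2+12y+648)
  y^3+9y^2+39y+126 = (-(1/16)y-39/64)(-16y^2+12y+648) + ((1389/16)y+4167/8)
  -16y^2+12y+648 = (-(256/1389)y+576/463)((1389/16)y+4167/8) + (0)
Last nonzero remainder: (1389/16)y+4167/8. Dividing through by 1389/16 gives the monic gcd y+6.
Cancel y+6 from numerator and denominator to get the reduced form.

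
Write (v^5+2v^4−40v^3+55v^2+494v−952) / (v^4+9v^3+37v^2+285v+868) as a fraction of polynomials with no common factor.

(v^3−9v^2+31v−34)/(v^2−2v+31)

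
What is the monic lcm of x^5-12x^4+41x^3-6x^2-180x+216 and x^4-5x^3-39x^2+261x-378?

x^6-5x^5-43x^4+281x^3-222x^2-1044x+1512

By polynomial division,
  x^5-12x^4+41x^3-6x^2-180x+216 = (x-7)(x^4-5x^3-39x^2+261x-378) + (45x^3-540x^2+2025x-2430)
  x^4-5x^3-39x^2+261x-378 = ((1/45)x+7/45)(45x^3-540x^2+2025x-2430) + (0)
Last nonzero remainder: 45x^3-540x^2+2025x-2430. Dividing through by 45 gives the monic gcd x^3-12x^2+45x-54.
Then lcm(f, g) = f·g / gcd(f, g); expanding and making the result monic gives the answer.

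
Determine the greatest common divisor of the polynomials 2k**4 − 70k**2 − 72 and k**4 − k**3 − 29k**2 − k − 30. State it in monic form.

Apply the Euclidean algorithm:
  2k**4 − 70k**2 − 72 = (2)(k**4 − k**3 − 29k**2 − k − 30) + (2k**3 − 12k**2 + 2k − 12)
  k**4 − k**3 − 29k**2 − k − 30 = ((1/2)k + 5/2)(2k**3 − 12k**2 + 2k − 12) + (0)
Last nonzero remainder: 2k**3 − 12k**2 + 2k − 12. Dividing through by 2 gives the monic gcd k**3 − 6k**2 + k − 6.

k**3 − 6k**2 + k − 6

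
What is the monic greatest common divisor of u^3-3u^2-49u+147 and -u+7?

u-7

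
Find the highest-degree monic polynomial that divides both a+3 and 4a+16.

Repeated division with remainder:
  a+3 = (1/4)(4a+16) + (−1)
  4a+16 = (−4a−16)(−1) + (0)
The last nonzero remainder is the constant −1, so the polynomials are coprime and gcd = 1.

1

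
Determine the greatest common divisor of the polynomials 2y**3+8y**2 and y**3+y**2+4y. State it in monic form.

Repeated division with remainder:
  2y**3+8y**2 = (2)(y**3+y**2+4y) + (6y**2-8y)
  y**3+y**2+4y = ((1/6)y+7/18)(6y**2-8y) + ((64/9)y)
  6y**2-8y = ((27/32)y-9/8)((64/9)y) + (0)
Last nonzero remainder: (64/9)y. Dividing through by 64/9 gives the monic gcd y.

y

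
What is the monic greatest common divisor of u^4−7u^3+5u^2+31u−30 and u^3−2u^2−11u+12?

By polynomial division,
  u^4−7u^3+5u^2+31u−30 = (u−5)(u^3−2u^2−11u+12) + (6u^2−36u+30)
  u^3−2u^2−11u+12 = ((1/6)u+2/3)(6u^2−36u+30) + (8u−8)
  6u^2−36u+30 = ((3/4)u−15/4)(8u−8) + (0)
Last nonzero remainder: 8u−8. Dividing through by 8 gives the monic gcd u−1.

u−1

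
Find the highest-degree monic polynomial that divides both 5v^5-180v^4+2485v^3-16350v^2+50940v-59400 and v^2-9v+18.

v^2-9v+18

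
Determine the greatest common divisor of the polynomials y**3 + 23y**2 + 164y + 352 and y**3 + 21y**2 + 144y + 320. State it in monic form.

y + 8

Apply the Euclidean algorithm:
  y**3 + 23y**2 + 164y + 352 = (y**3 + 21y**2 + 144y + 320) + (2y**2 + 20y + 32)
  y**3 + 21y**2 + 144y + 320 = ((1/2)y + 11/2)(2y**2 + 20y + 32) + (18y + 144)
  2y**2 + 20y + 32 = ((1/9)y + 2/9)(18y + 144) + (0)
Last nonzero remainder: 18y + 144. Dividing through by 18 gives the monic gcd y + 8.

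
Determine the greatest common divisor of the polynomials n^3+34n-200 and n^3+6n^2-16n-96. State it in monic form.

n-4

By polynomial division,
  n^3+34n-200 = (n^3+6n^2-16n-96) + (-6n^2+50n-104)
  n^3+6n^2-16n-96 = (-(1/6)n-43/18)(-6n^2+50n-104) + ((775/9)n-3100/9)
  -6n^2+50n-104 = (-(54/775)n+234/775)((775/9)n-3100/9) + (0)
Last nonzero remainder: (775/9)n-3100/9. Dividing through by 775/9 gives the monic gcd n-4.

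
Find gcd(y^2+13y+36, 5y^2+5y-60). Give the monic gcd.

y+4

Apply the Euclidean algorithm:
  y^2+13y+36 = (1/5)(5y^2+5y-60) + (12y+48)
  5y^2+5y-60 = ((5/12)y-5/4)(12y+48) + (0)
Last nonzero remainder: 12y+48. Dividing through by 12 gives the monic gcd y+4.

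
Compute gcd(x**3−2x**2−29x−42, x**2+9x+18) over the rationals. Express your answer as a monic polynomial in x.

x+3

Apply the Euclidean algorithm:
  x**3−2x**2−29x−42 = (x−11)(x**2+9x+18) + (52x+156)
  x**2+9x+18 = ((1/52)x+3/26)(52x+156) + (0)
Last nonzero remainder: 52x+156. Dividing through by 52 gives the monic gcd x+3.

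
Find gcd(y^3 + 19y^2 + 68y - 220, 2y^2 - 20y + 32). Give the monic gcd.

Euclidean algorithm in ℚ[y]:
  y^3 + 19y^2 + 68y - 220 = ((1/2)y + 29/2)(2y^2 - 20y + 32) + (342y - 684)
  2y^2 - 20y + 32 = ((1/171)y - 8/171)(342y - 684) + (0)
Last nonzero remainder: 342y - 684. Dividing through by 342 gives the monic gcd y - 2.

y - 2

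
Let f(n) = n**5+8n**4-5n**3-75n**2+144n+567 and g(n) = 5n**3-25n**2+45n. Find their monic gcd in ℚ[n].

By polynomial division,
  n**5+8n**4-5n**3-75n**2+144n+567 = ((1/5)n**2+(13/5)n+51/5)(5n**3-25n**2+45n) + (63n**2-315n+567)
  5n**3-25n**2+45n = ((5/63)n)(63n**2-315n+567) + (0)
Last nonzero remainder: 63n**2-315n+567. Dividing through by 63 gives the monic gcd n**2-5n+9.

n**2-5n+9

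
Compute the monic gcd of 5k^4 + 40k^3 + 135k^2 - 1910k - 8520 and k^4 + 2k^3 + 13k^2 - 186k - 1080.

k^2 - 2k - 24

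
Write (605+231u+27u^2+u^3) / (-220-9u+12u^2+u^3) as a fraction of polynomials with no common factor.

(11+u)/(-4+u)

Euclidean algorithm in ℚ[u]:
  u^3+27u^2+231u+605 = (u^3+12u^2-9u-220) + (15u^2+240u+825)
  u^3+12u^2-9u-220 = ((1/15)u-4/15)(15u^2+240u+825) + (0)
Last nonzero remainder: 15u^2+240u+825. Dividing through by 15 gives the monic gcd u^2+16u+55.
Cancel u^2+16u+55 from numerator and denominator to get the reduced form.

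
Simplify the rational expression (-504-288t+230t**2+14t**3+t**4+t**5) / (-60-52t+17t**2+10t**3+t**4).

(42-4t+t**2)/(5+t)

By polynomial division,
  t**5+t**4+14t**3+230t**2-288t-504 = (t-9)(t**4+10t**3+17t**2-52t-60) + (87t**3+435t**2-696t-1044)
  t**4+10t**3+17t**2-52t-60 = ((1/87)t+5/87)(87t**3+435t**2-696t-1044) + (0)
Last nonzero remainder: 87t**3+435t**2-696t-1044. Dividing through by 87 gives the monic gcd t**3+5t**2-8t-12.
Cancel t**3+5t**2-8t-12 from numerator and denominator to get the reduced form.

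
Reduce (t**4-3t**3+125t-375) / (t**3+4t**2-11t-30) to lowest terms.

(t**2-5t+25)/(t+2)

Apply the Euclidean algorithm:
  t**4-3t**3+125t-375 = (t-7)(t**3+4t**2-11t-30) + (39t**2+78t-585)
  t**3+4t**2-11t-30 = ((1/39)t+2/39)(39t**2+78t-585) + (0)
Last nonzero remainder: 39t**2+78t-585. Dividing through by 39 gives the monic gcd t**2+2t-15.
Cancel t**2+2t-15 from numerator and denominator to get the reduced form.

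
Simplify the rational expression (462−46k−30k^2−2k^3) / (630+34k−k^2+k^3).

(66−16k−2k^2)/(90−8k+k^2)

Apply the Euclidean algorithm:
  −2k^3−30k^2−46k+462 = (−2)(k^3−k^2+34k+630) + (−32k^2+22k+1722)
  k^3−k^2+34k+630 = (−(1/32)k+5/512)(−32k^2+22k+1722) + ((22425/256)k+156975/256)
  −32k^2+22k+1722 = (−(8192/22425)k+20992/7475)((22425/256)k+156975/256) + (0)
Last nonzero remainder: (22425/256)k+156975/256. Dividing through by 22425/256 gives the monic gcd k+7.
Cancel k+7 from numerator and denominator to get the reduced form.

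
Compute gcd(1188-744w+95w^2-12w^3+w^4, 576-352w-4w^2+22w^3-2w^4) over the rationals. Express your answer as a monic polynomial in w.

Euclidean algorithm in ℚ[w]:
  w^4-12w^3+95w^2-744w+1188 = (-1/2)(-2w^4+22w^3-4w^2-352w+576) + (-w^3+93w^2-920w+1476)
  -2w^4+22w^3-4w^2-352w+576 = (2w+164)(-w^3+93w^2-920w+1476) + (-13416w^2+147576w-241488)
  -w^3+93w^2-920w+1476 = ((1/13416)w-41/6708)(-13416w^2+147576w-241488) + (0)
Last nonzero remainder: -13416w^2+147576w-241488. Dividing through by -13416 gives the monic gcd w^2-11w+18.

18-11w+w^2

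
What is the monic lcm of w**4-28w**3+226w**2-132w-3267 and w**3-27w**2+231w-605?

w**5-33w**4+366w**3-1262w**2-2607w+16335

Repeated division with remainder:
  w**4-28w**3+226w**2-132w-3267 = (w-1)(w**3-27w**2+231w-605) + (-32w**2+704w-3872)
  w**3-27w**2+231w-605 = (-(1/32)w+5/32)(-32w**2+704w-3872) + (0)
Last nonzero remainder: -32w**2+704w-3872. Dividing through by -32 gives the monic gcd w**2-22w+121.
Then lcm(f, g) = f·g / gcd(f, g); expanding and making the result monic gives the answer.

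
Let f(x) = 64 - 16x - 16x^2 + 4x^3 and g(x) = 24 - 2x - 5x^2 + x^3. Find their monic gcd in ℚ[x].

-8 - 2x + x^2

By polynomial division,
  4x^3 - 16x^2 - 16x + 64 = (4)(x^3 - 5x^2 - 2x + 24) + (4x^2 - 8x - 32)
  x^3 - 5x^2 - 2x + 24 = ((1/4)x - 3/4)(4x^2 - 8x - 32) + (0)
Last nonzero remainder: 4x^2 - 8x - 32. Dividing through by 4 gives the monic gcd x^2 - 2x - 8.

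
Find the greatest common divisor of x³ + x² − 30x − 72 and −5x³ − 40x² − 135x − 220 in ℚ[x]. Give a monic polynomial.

x + 4

By polynomial division,
  x³ + x² − 30x − 72 = (−1/5)(−5x³ − 40x² − 135x − 220) + (−7x² − 57x − 116)
  −5x³ − 40x² − 135x − 220 = ((5/7)x − 5/49)(−7x² − 57x − 116) + (−(2840/49)x − 11360/49)
  −7x² − 57x − 116 = ((343/2840)x + 1421/2840)(−(2840/49)x − 11360/49) + (0)
Last nonzero remainder: −(2840/49)x − 11360/49. Dividing through by −2840/49 gives the monic gcd x + 4.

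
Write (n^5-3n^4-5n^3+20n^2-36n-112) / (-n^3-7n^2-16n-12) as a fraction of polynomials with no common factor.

Apply the Euclidean algorithm:
  n^5-3n^4-5n^3+20n^2-36n-112 = (-n^2+10n-49)(-n^3-7n^2-16n-12) + (-175n^2-700n-700)
  -n^3-7n^2-16n-12 = ((1/175)n+3/175)(-175n^2-700n-700) + (0)
Last nonzero remainder: -175n^2-700n-700. Dividing through by -175 gives the monic gcd n^2+4n+4.
Cancel n^2+4n+4 from numerator and denominator to get the reduced form.

(-n^3+7n^2-19n+28)/(n+3)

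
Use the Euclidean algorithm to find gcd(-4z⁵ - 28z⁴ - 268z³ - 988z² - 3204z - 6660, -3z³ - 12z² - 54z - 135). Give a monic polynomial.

z³ + 4z² + 18z + 45

Apply the Euclidean algorithm:
  -4z⁵ - 28z⁴ - 268z³ - 988z² - 3204z - 6660 = ((4/3)z² + 4z + 148/3)(-3z³ - 12z² - 54z - 135) + (0)
Last nonzero remainder: -3z³ - 12z² - 54z - 135. Dividing through by -3 gives the monic gcd z³ + 4z² + 18z + 45.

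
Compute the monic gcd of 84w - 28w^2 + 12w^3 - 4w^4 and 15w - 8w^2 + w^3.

Apply the Euclidean algorithm:
  -4w^4 + 12w^3 - 28w^2 + 84w = (-4w - 20)(w^3 - 8w^2 + 15w) + (-128w^2 + 384w)
  w^3 - 8w^2 + 15w = (-(1/128)w + 5/128)(-128w^2 + 384w) + (0)
Last nonzero remainder: -128w^2 + 384w. Dividing through by -128 gives the monic gcd w^2 - 3w.

-3w + w^2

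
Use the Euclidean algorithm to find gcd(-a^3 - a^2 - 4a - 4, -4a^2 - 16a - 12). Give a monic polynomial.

a + 1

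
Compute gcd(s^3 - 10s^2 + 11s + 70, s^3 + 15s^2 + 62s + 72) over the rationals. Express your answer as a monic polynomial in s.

By polynomial division,
  s^3 - 10s^2 + 11s + 70 = (s^3 + 15s^2 + 62s + 72) + (-25s^2 - 51s - 2)
  s^3 + 15s^2 + 62s + 72 = (-(1/25)s - 324/625)(-25s^2 - 51s - 2) + ((22176/625)s + 44352/625)
  -25s^2 - 51s - 2 = (-(15625/22176)s - 625/22176)((22176/625)s + 44352/625) + (0)
Last nonzero remainder: (22176/625)s + 44352/625. Dividing through by 22176/625 gives the monic gcd s + 2.

s + 2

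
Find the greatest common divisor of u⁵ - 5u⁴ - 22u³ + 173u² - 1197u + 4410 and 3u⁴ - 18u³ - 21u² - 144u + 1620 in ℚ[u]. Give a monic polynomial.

u² - 11u + 30

By polynomial division,
  u⁵ - 5u⁴ - 22u³ + 173u² - 1197u + 4410 = ((1/3)u + 1/3)(3u⁴ - 18u³ - 21u² - 144u + 1620) + (-9u³ + 228u² - 1689u + 3870)
  3u⁴ - 18u³ - 21u² - 144u + 1620 = (-(1/3)u - 58/9)(-9u³ + 228u² - 1689u + 3870) + ((2656/3)u² - (29216/3)u + 26560)
  -9u³ + 228u² - 1689u + 3870 = (-(27/2656)u + 387/2656)((2656/3)u² - (29216/3)u + 26560) + (0)
Last nonzero remainder: (2656/3)u² - (29216/3)u + 26560. Dividing through by 2656/3 gives the monic gcd u² - 11u + 30.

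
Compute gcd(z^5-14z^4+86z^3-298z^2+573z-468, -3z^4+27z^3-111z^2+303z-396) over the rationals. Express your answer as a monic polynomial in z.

Euclidean algorithm in ℚ[z]:
  z^5-14z^4+86z^3-298z^2+573z-468 = (-(1/3)z+5/3)(-3z^4+27z^3-111z^2+303z-396) + (4z^3-12z^2-64z+192)
  -3z^4+27z^3-111z^2+303z-396 = (-(3/4)z+9/2)(4z^3-12z^2-64z+192) + (-105z^2+735z-1260)
  4z^3-12z^2-64z+192 = (-(4/105)z-16/105)(-105z^2+735z-1260) + (0)
Last nonzero remainder: -105z^2+735z-1260. Dividing through by -105 gives the monic gcd z^2-7z+12.

z^2-7z+12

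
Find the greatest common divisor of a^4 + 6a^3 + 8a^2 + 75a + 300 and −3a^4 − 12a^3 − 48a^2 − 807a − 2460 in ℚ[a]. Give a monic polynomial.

By polynomial division,
  a^4 + 6a^3 + 8a^2 + 75a + 300 = (−1/3)(−3a^4 − 12a^3 − 48a^2 − 807a − 2460) + (2a^3 − 8a^2 − 194a − 520)
  −3a^4 − 12a^3 − 48a^2 − 807a − 2460 = (−(3/2)a − 12)(2a^3 − 8a^2 − 194a − 520) + (−435a^2 − 3915a − 8700)
  2a^3 − 8a^2 − 194a − 520 = (−(2/435)a + 26/435)(−435a^2 − 3915a − 8700) + (0)
Last nonzero remainder: −435a^2 − 3915a − 8700. Dividing through by −435 gives the monic gcd a^2 + 9a + 20.

a^2 + 9a + 20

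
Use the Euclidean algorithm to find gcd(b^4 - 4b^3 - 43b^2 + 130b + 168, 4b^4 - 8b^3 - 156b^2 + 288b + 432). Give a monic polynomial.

By polynomial division,
  b^4 - 4b^3 - 43b^2 + 130b + 168 = (1/4)(4b^4 - 8b^3 - 156b^2 + 288b + 432) + (-2b^3 - 4b^2 + 58b + 60)
  4b^4 - 8b^3 - 156b^2 + 288b + 432 = (-2b + 8)(-2b^3 - 4b^2 + 58b + 60) + (-8b^2 - 56b - 48)
  -2b^3 - 4b^2 + 58b + 60 = ((1/4)b - 5/4)(-8b^2 - 56b - 48) + (0)
Last nonzero remainder: -8b^2 - 56b - 48. Dividing through by -8 gives the monic gcd b^2 + 7b + 6.

b^2 + 7b + 6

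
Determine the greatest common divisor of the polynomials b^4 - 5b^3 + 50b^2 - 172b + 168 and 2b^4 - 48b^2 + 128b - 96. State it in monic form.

Euclidean algorithm in ℚ[b]:
  b^4 - 5b^3 + 50b^2 - 172b + 168 = (1/2)(2b^4 - 48b^2 + 128b - 96) + (-5b^3 + 74b^2 - 236b + 216)
  2b^4 - 48b^2 + 128b - 96 = (-(2/5)b - 148/25)(-5b^3 + 74b^2 - 236b + 216) + ((7392/25)b^2 - (29568/25)b + 29568/25)
  -5b^3 + 74b^2 - 236b + 216 = (-(125/7392)b + 225/1232)((7392/25)b^2 - (29568/25)b + 29568/25) + (0)
Last nonzero remainder: (7392/25)b^2 - (29568/25)b + 29568/25. Dividing through by 7392/25 gives the monic gcd b^2 - 4b + 4.

b^2 - 4b + 4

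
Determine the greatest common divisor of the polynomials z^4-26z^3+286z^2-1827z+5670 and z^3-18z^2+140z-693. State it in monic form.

z^2-7z+63

Apply the Euclidean algorithm:
  z^4-26z^3+286z^2-1827z+5670 = (z-8)(z^3-18z^2+140z-693) + (2z^2-14z+126)
  z^3-18z^2+140z-693 = ((1/2)z-11/2)(2z^2-14z+126) + (0)
Last nonzero remainder: 2z^2-14z+126. Dividing through by 2 gives the monic gcd z^2-7z+63.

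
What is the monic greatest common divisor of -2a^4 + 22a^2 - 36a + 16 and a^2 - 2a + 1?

Repeated division with remainder:
  -2a^4 + 22a^2 - 36a + 16 = (-2a^2 - 4a + 16)(a^2 - 2a + 1) + (0)
The last nonzero remainder a^2 - 2a + 1 is already monic.

a^2 - 2a + 1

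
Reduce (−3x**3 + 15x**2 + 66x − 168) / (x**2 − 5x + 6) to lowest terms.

(−3x**2 + 9x + 84)/(x − 3)

By polynomial division,
  −3x**3 + 15x**2 + 66x − 168 = (−3x)(x**2 − 5x + 6) + (84x − 168)
  x**2 − 5x + 6 = ((1/84)x − 1/28)(84x − 168) + (0)
Last nonzero remainder: 84x − 168. Dividing through by 84 gives the monic gcd x − 2.
Cancel x − 2 from numerator and denominator to get the reduced form.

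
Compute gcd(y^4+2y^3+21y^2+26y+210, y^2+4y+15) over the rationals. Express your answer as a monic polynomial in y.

y^2+4y+15

Apply the Euclidean algorithm:
  y^4+2y^3+21y^2+26y+210 = (y^2-2y+14)(y^2+4y+15) + (0)
The last nonzero remainder y^2+4y+15 is already monic.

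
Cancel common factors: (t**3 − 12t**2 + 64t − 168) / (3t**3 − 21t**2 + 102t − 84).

(t − 6)/(3t − 3)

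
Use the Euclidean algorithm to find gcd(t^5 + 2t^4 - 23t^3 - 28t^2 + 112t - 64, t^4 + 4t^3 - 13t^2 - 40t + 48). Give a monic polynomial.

t^3 + 7t^2 + 8t - 16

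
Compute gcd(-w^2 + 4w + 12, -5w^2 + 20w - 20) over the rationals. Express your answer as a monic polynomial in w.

Euclidean algorithm in ℚ[w]:
  -w^2 + 4w + 12 = (1/5)(-5w^2 + 20w - 20) + (16)
  -5w^2 + 20w - 20 = (-(5/16)w^2 + (5/4)w - 5/4)(16) + (0)
The last nonzero remainder is the constant 16, so the polynomials are coprime and gcd = 1.

1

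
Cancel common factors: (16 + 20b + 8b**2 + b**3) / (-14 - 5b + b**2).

(8 + 6b + b**2)/(-7 + b)

Repeated division with remainder:
  b**3 + 8b**2 + 20b + 16 = (b + 13)(b**2 - 5b - 14) + (99b + 198)
  b**2 - 5b - 14 = ((1/99)b - 7/99)(99b + 198) + (0)
Last nonzero remainder: 99b + 198. Dividing through by 99 gives the monic gcd b + 2.
Cancel b + 2 from numerator and denominator to get the reduced form.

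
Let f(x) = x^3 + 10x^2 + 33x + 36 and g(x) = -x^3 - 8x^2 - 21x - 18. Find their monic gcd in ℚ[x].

Apply the Euclidean algorithm:
  x^3 + 10x^2 + 33x + 36 = (-1)(-x^3 - 8x^2 - 21x - 18) + (2x^2 + 12x + 18)
  -x^3 - 8x^2 - 21x - 18 = (-(1/2)x - 1)(2x^2 + 12x + 18) + (0)
Last nonzero remainder: 2x^2 + 12x + 18. Dividing through by 2 gives the monic gcd x^2 + 6x + 9.

x^2 + 6x + 9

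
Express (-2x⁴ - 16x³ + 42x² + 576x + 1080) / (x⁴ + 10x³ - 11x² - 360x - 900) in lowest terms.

(-2x - 6)/(x + 5)

By polynomial division,
  -2x⁴ - 16x³ + 42x² + 576x + 1080 = (-2)(x⁴ + 10x³ - 11x² - 360x - 900) + (4x³ + 20x² - 144x - 720)
  x⁴ + 10x³ - 11x² - 360x - 900 = ((1/4)x + 5/4)(4x³ + 20x² - 144x - 720) + (0)
Last nonzero remainder: 4x³ + 20x² - 144x - 720. Dividing through by 4 gives the monic gcd x³ + 5x² - 36x - 180.
Cancel x³ + 5x² - 36x - 180 from numerator and denominator to get the reduced form.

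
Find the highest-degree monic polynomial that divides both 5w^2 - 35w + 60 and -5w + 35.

1

Apply the Euclidean algorithm:
  5w^2 - 35w + 60 = (-w)(-5w + 35) + (60)
  -5w + 35 = (-(1/12)w + 7/12)(60) + (0)
The last nonzero remainder is the constant 60, so the polynomials are coprime and gcd = 1.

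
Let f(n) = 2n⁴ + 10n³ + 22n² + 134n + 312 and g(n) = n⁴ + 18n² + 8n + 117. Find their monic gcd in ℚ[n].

By polynomial division,
  2n⁴ + 10n³ + 22n² + 134n + 312 = (2)(n⁴ + 18n² + 8n + 117) + (10n³ − 14n² + 118n + 78)
  n⁴ + 18n² + 8n + 117 = ((1/10)n + 7/50)(10n³ − 14n² + 118n + 78) + ((204/25)n² − (408/25)n + 2652/25)
  10n³ − 14n² + 118n + 78 = ((125/102)n + 25/34)((204/25)n² − (408/25)n + 2652/25) + (0)
Last nonzero remainder: (204/25)n² − (408/25)n + 2652/25. Dividing through by 204/25 gives the monic gcd n² − 2n + 13.

n² − 2n + 13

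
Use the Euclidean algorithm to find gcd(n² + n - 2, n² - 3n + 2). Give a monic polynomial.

Apply the Euclidean algorithm:
  n² + n - 2 = (n² - 3n + 2) + (4n - 4)
  n² - 3n + 2 = ((1/4)n - 1/2)(4n - 4) + (0)
Last nonzero remainder: 4n - 4. Dividing through by 4 gives the monic gcd n - 1.

n - 1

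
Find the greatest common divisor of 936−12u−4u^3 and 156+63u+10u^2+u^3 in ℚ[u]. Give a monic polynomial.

39+6u+u^2

Euclidean algorithm in ℚ[u]:
  −4u^3−12u+936 = (−4)(u^3+10u^2+63u+156) + (40u^2+240u+1560)
  u^3+10u^2+63u+156 = ((1/40)u+1/10)(40u^2+240u+1560) + (0)
Last nonzero remainder: 40u^2+240u+1560. Dividing through by 40 gives the monic gcd u^2+6u+39.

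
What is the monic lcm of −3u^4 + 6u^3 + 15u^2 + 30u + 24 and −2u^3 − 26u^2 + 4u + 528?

Repeated division with remainder:
  −3u^4 + 6u^3 + 15u^2 + 30u + 24 = ((3/2)u − 45/2)(−2u^3 − 26u^2 + 4u + 528) + (−576u^2 − 672u + 11904)
  −2u^3 − 26u^2 + 4u + 528 = ((1/288)u + 71/1728)(−576u^2 − 672u + 11904) + (−(175/18)u + 350/9)
  −576u^2 − 672u + 11904 = ((10368/175)u + 53568/175)(−(175/18)u + 350/9) + (0)
Last nonzero remainder: −(175/18)u + 350/9. Dividing through by −175/18 gives the monic gcd u − 4.
Then lcm(f, g) = f·g / gcd(f, g); expanding and making the result monic gives the answer.

u^6 + 15u^5 + 27u^4 − 227u^3 − 508u^2 − 796u − 528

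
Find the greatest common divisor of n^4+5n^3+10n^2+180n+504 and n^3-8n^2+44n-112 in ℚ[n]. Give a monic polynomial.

By polynomial division,
  n^4+5n^3+10n^2+180n+504 = (n+13)(n^3-8n^2+44n-112) + (70n^2-280n+1960)
  n^3-8n^2+44n-112 = ((1/70)n-2/35)(70n^2-280n+1960) + (0)
Last nonzero remainder: 70n^2-280n+1960. Dividing through by 70 gives the monic gcd n^2-4n+28.

n^2-4n+28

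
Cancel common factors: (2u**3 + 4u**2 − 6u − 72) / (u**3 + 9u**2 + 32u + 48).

(2u − 6)/(u + 4)

Apply the Euclidean algorithm:
  2u**3 + 4u**2 − 6u − 72 = (2)(u**3 + 9u**2 + 32u + 48) + (−14u**2 − 70u − 168)
  u**3 + 9u**2 + 32u + 48 = (−(1/14)u − 2/7)(−14u**2 − 70u − 168) + (0)
Last nonzero remainder: −14u**2 − 70u − 168. Dividing through by −14 gives the monic gcd u**2 + 5u + 12.
Cancel u**2 + 5u + 12 from numerator and denominator to get the reduced form.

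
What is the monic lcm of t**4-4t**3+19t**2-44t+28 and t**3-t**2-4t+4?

t**5-2t**4+11t**3-6t**2-60t+56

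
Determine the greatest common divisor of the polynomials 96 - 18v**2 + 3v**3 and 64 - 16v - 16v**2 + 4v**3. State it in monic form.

-8 - 2v + v**2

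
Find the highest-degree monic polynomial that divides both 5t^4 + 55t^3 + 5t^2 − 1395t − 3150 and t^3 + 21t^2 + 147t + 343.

Repeated division with remainder:
  5t^4 + 55t^3 + 5t^2 − 1395t − 3150 = (5t − 50)(t^3 + 21t^2 + 147t + 343) + (320t^2 + 4240t + 14000)
  t^3 + 21t^2 + 147t + 343 = ((1/320)t + 31/1280)(320t^2 + 4240t + 14000) + ((9/16)t + 63/16)
  320t^2 + 4240t + 14000 = ((5120/9)t + 32000/9)((9/16)t + 63/16) + (0)
Last nonzero remainder: (9/16)t + 63/16. Dividing through by 9/16 gives the monic gcd t + 7.

t + 7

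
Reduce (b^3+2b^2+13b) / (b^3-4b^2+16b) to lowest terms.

(b^2+2b+13)/(b^2-4b+16)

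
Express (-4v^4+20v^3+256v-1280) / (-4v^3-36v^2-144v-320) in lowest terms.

Repeated division with remainder:
  -4v^4+20v^3+256v-1280 = (v-14)(-4v^3-36v^2-144v-320) + (-360v^2-1440v-5760)
  -4v^3-36v^2-144v-320 = ((1/90)v+1/18)(-360v^2-1440v-5760) + (0)
Last nonzero remainder: -360v^2-1440v-5760. Dividing through by -360 gives the monic gcd v^2+4v+16.
Cancel v^2+4v+16 from numerator and denominator to get the reduced form.

(v^2-9v+20)/(v+5)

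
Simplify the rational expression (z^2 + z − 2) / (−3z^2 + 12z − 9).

(−z − 2)/(3z − 9)

Apply the Euclidean algorithm:
  z^2 + z − 2 = (−1/3)(−3z^2 + 12z − 9) + (5z − 5)
  −3z^2 + 12z − 9 = (−(3/5)z + 9/5)(5z − 5) + (0)
Last nonzero remainder: 5z − 5. Dividing through by 5 gives the monic gcd z − 1.
Cancel z − 1 from numerator and denominator to get the reduced form.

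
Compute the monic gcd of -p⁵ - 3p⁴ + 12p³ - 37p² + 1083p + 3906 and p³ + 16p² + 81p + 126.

By polynomial division,
  -p⁵ - 3p⁴ + 12p³ - 37p² + 1083p + 3906 = (-p² + 13p - 115)(p³ + 16p² + 81p + 126) + (876p² + 8760p + 18396)
  p³ + 16p² + 81p + 126 = ((1/876)p + 1/146)(876p² + 8760p + 18396) + (0)
Last nonzero remainder: 876p² + 8760p + 18396. Dividing through by 876 gives the monic gcd p² + 10p + 21.

p² + 10p + 21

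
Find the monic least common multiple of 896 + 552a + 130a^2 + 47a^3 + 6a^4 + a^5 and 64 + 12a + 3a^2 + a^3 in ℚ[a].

By polynomial division,
  a^5 + 6a^4 + 47a^3 + 130a^2 + 552a + 896 = (a^2 + 3a + 26)(a^3 + 3a^2 + 12a + 64) + (-48a^2 + 48a - 768)
  a^3 + 3a^2 + 12a + 64 = (-(1/48)a - 1/12)(-48a^2 + 48a - 768) + (0)
Last nonzero remainder: -48a^2 + 48a - 768. Dividing through by -48 gives the monic gcd a^2 - a + 16.
Then lcm(f, g) = f·g / gcd(f, g); expanding and making the result monic gives the answer.

3584 + 3104a + 1072a^2 + 318a^3 + 71a^4 + 10a^5 + a^6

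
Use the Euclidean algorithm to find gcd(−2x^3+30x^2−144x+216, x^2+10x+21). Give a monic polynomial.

Apply the Euclidean algorithm:
  −2x^3+30x^2−144x+216 = (−2x+50)(x^2+10x+21) + (−602x−834)
  x^2+10x+21 = (−(1/602)x−2593/181202)(−602x−834) + (821340/90601)
  −602x−834 = (−(27270901/410670)x−12593539/136890)(821340/90601) + (0)
The last nonzero remainder is the constant 821340/90601, so the polynomials are coprime and gcd = 1.

1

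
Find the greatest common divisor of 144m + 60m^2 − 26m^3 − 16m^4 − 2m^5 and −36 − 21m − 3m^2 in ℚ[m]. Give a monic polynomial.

Repeated division with remainder:
  −2m^5 − 16m^4 − 26m^3 + 60m^2 + 144m = ((2/3)m^3 + (2/3)m^2 − 4m)(−3m^2 − 21m − 36) + (0)
Last nonzero remainder: −3m^2 − 21m − 36. Dividing through by −3 gives the monic gcd m^2 + 7m + 12.

12 + 7m + m^2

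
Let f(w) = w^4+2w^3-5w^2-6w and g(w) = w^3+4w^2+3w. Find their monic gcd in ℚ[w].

w^3+4w^2+3w

Apply the Euclidean algorithm:
  w^4+2w^3-5w^2-6w = (w-2)(w^3+4w^2+3w) + (0)
The last nonzero remainder w^3+4w^2+3w is already monic.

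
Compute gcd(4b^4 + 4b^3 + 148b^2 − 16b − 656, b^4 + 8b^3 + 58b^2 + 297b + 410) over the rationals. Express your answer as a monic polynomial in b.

By polynomial division,
  4b^4 + 4b^3 + 148b^2 − 16b − 656 = (4)(b^4 + 8b^3 + 58b^2 + 297b + 410) + (−28b^3 − 84b^2 − 1204b − 2296)
  b^4 + 8b^3 + 58b^2 + 297b + 410 = (−(1/28)b − 5/28)(−28b^3 − 84b^2 − 1204b − 2296) + (0)
Last nonzero remainder: −28b^3 − 84b^2 − 1204b − 2296. Dividing through by −28 gives the monic gcd b^3 + 3b^2 + 43b + 82.

b^3 + 3b^2 + 43b + 82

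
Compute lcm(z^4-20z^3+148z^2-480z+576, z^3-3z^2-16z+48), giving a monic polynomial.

z^6-19z^5+116z^4-92z^3-1680z^2+6336z-6912

Apply the Euclidean algorithm:
  z^4-20z^3+148z^2-480z+576 = (z-17)(z^3-3z^2-16z+48) + (113z^2-800z+1392)
  z^3-3z^2-16z+48 = ((1/113)z+461/12769)(113z^2-800z+1392) + ((7200/12769)z-28800/12769)
  113z^2-800z+1392 = ((1442897/7200)z-370301/600)((7200/12769)z-28800/12769) + (0)
Last nonzero remainder: (7200/12769)z-28800/12769. Dividing through by 7200/12769 gives the monic gcd z-4.
Then lcm(f, g) = f·g / gcd(f, g); expanding and making the result monic gives the answer.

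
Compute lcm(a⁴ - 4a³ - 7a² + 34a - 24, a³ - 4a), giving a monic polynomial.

a⁶ - 2a⁵ - 15a⁴ + 20a³ + 44a² - 48a

Apply the Euclidean algorithm:
  a⁴ - 4a³ - 7a² + 34a - 24 = (a - 4)(a³ - 4a) + (-3a² + 18a - 24)
  a³ - 4a = (-(1/3)a - 2)(-3a² + 18a - 24) + (24a - 48)
  -3a² + 18a - 24 = (-(1/8)a + 1/2)(24a - 48) + (0)
Last nonzero remainder: 24a - 48. Dividing through by 24 gives the monic gcd a - 2.
Then lcm(f, g) = f·g / gcd(f, g); expanding and making the result monic gives the answer.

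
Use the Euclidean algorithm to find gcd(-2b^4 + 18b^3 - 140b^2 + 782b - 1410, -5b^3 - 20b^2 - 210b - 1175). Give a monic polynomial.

b^2 - b + 47

Repeated division with remainder:
  -2b^4 + 18b^3 - 140b^2 + 782b - 1410 = ((2/5)b - 26/5)(-5b^3 - 20b^2 - 210b - 1175) + (-160b^2 + 160b - 7520)
  -5b^3 - 20b^2 - 210b - 1175 = ((1/32)b + 5/32)(-160b^2 + 160b - 7520) + (0)
Last nonzero remainder: -160b^2 + 160b - 7520. Dividing through by -160 gives the monic gcd b^2 - b + 47.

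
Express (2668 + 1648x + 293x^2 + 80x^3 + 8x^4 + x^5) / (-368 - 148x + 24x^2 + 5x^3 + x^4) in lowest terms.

Euclidean algorithm in ℚ[x]:
  x^5 + 8x^4 + 80x^3 + 293x^2 + 1648x + 2668 = (x + 3)(x^4 + 5x^3 + 24x^2 - 148x - 368) + (41x^3 + 369x^2 + 2460x + 3772)
  x^4 + 5x^3 + 24x^2 - 148x - 368 = ((1/41)x - 4/41)(41x^3 + 369x^2 + 2460x + 3772) + (0)
Last nonzero remainder: 41x^3 + 369x^2 + 2460x + 3772. Dividing through by 41 gives the monic gcd x^3 + 9x^2 + 60x + 92.
Cancel x^3 + 9x^2 + 60x + 92 from numerator and denominator to get the reduced form.

(29 - x + x^2)/(-4 + x)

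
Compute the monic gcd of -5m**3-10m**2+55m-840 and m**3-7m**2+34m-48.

Repeated division with remainder:
  -5m**3-10m**2+55m-840 = (-5)(m**3-7m**2+34m-48) + (-45m**2+225m-1080)
  m**3-7m**2+34m-48 = (-(1/45)m+2/45)(-45m**2+225m-1080) + (0)
Last nonzero remainder: -45m**2+225m-1080. Dividing through by -45 gives the monic gcd m**2-5m+24.

m**2-5m+24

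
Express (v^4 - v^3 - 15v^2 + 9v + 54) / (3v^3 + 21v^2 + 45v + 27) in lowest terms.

(v^3 - 4v^2 - 3v + 18)/(3v^2 + 12v + 9)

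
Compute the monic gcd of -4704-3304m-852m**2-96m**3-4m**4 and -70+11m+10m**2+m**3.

Euclidean algorithm in ℚ[m]:
  -4m**4-96m**3-852m**2-3304m-4704 = (-4m-56)(m**3+10m**2+11m-70) + (-248m**2-2968m-8624)
  m**3+10m**2+11m-70 = (-(1/248)m+61/7688)(-248m**2-2968m-8624) + (-(216/961)m-1512/961)
  -248m**2-2968m-8624 = ((29791/27)m+147994/27)(-(216/961)m-1512/961) + (0)
Last nonzero remainder: -(216/961)m-1512/961. Dividing through by -216/961 gives the monic gcd m+7.

7+m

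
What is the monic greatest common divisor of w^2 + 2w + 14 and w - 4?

1

By polynomial division,
  w^2 + 2w + 14 = (w + 6)(w - 4) + (38)
  w - 4 = ((1/38)w - 2/19)(38) + (0)
The last nonzero remainder is the constant 38, so the polynomials are coprime and gcd = 1.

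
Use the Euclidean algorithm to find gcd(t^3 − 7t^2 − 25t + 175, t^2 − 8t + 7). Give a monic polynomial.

t − 7

Euclidean algorithm in ℚ[t]:
  t^3 − 7t^2 − 25t + 175 = (t + 1)(t^2 − 8t + 7) + (−24t + 168)
  t^2 − 8t + 7 = (−(1/24)t + 1/24)(−24t + 168) + (0)
Last nonzero remainder: −24t + 168. Dividing through by −24 gives the monic gcd t − 7.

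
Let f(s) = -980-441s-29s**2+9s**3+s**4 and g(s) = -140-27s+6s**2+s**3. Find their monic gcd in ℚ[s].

28+11s+s**2

Apply the Euclidean algorithm:
  s**4+9s**3-29s**2-441s-980 = (s+3)(s**3+6s**2-27s-140) + (-20s**2-220s-560)
  s**3+6s**2-27s-140 = (-(1/20)s+1/4)(-20s**2-220s-560) + (0)
Last nonzero remainder: -20s**2-220s-560. Dividing through by -20 gives the monic gcd s**2+11s+28.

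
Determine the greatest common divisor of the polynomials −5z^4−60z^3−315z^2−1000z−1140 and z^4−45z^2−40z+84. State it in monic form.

Repeated division with remainder:
  −5z^4−60z^3−315z^2−1000z−1140 = (−5)(z^4−45z^2−40z+84) + (−60z^3−540z^2−1200z−720)
  z^4−45z^2−40z+84 = (−(1/60)z+3/20)(−60z^3−540z^2−1200z−720) + (16z^2+128z+192)
  −60z^3−540z^2−1200z−720 = (−(15/4)z−15/4)(16z^2+128z+192) + (0)
Last nonzero remainder: 16z^2+128z+192. Dividing through by 16 gives the monic gcd z^2+8z+12.

z^2+8z+12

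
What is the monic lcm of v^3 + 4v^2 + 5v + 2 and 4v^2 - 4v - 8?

v^4 + 2v^3 - 3v^2 - 8v - 4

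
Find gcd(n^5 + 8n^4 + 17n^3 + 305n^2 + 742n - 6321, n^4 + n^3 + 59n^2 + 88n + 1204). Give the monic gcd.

n^2 - 3n + 43

Euclidean algorithm in ℚ[n]:
  n^5 + 8n^4 + 17n^3 + 305n^2 + 742n - 6321 = (n + 7)(n^4 + n^3 + 59n^2 + 88n + 1204) + (-49n^3 - 196n^2 - 1078n - 14749)
  n^4 + n^3 + 59n^2 + 88n + 1204 = (-(1/49)n + 3/49)(-49n^3 - 196n^2 - 1078n - 14749) + (49n^2 - 147n + 2107)
  -49n^3 - 196n^2 - 1078n - 14749 = (-n - 7)(49n^2 - 147n + 2107) + (0)
Last nonzero remainder: 49n^2 - 147n + 2107. Dividing through by 49 gives the monic gcd n^2 - 3n + 43.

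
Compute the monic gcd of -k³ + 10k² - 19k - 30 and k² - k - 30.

k - 6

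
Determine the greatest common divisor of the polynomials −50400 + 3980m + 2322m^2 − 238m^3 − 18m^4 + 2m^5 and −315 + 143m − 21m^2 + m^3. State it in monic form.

63 − 16m + m^2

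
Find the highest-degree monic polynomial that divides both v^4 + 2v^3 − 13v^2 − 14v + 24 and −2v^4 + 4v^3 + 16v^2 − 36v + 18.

Apply the Euclidean algorithm:
  v^4 + 2v^3 − 13v^2 − 14v + 24 = (−1/2)(−2v^4 + 4v^3 + 16v^2 − 36v + 18) + (4v^3 − 5v^2 − 32v + 33)
  −2v^4 + 4v^3 + 16v^2 − 36v + 18 = (−(1/2)v + 3/8)(4v^3 − 5v^2 − 32v + 33) + ((15/8)v^2 − (15/2)v + 45/8)
  4v^3 − 5v^2 − 32v + 33 = ((32/15)v + 88/15)((15/8)v^2 − (15/2)v + 45/8) + (0)
Last nonzero remainder: (15/8)v^2 − (15/2)v + 45/8. Dividing through by 15/8 gives the monic gcd v^2 − 4v + 3.

v^2 − 4v + 3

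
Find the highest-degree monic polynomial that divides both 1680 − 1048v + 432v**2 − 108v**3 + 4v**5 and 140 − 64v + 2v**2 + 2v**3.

70 − 32v + v**2 + v**3

Euclidean algorithm in ℚ[v]:
  4v**5 − 108v**3 + 432v**2 − 1048v + 1680 = (2v**2 − 2v + 12)(2v**3 + 2v**2 − 64v + 140) + (0)
Last nonzero remainder: 2v**3 + 2v**2 − 64v + 140. Dividing through by 2 gives the monic gcd v**3 + v**2 − 32v + 70.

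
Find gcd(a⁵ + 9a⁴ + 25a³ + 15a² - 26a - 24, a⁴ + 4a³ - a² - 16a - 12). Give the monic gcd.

a³ + 6a² + 11a + 6

By polynomial division,
  a⁵ + 9a⁴ + 25a³ + 15a² - 26a - 24 = (a + 5)(a⁴ + 4a³ - a² - 16a - 12) + (6a³ + 36a² + 66a + 36)
  a⁴ + 4a³ - a² - 16a - 12 = ((1/6)a - 1/3)(6a³ + 36a² + 66a + 36) + (0)
Last nonzero remainder: 6a³ + 36a² + 66a + 36. Dividing through by 6 gives the monic gcd a³ + 6a² + 11a + 6.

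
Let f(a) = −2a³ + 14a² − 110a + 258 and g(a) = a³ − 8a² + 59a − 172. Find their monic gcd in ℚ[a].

Euclidean algorithm in ℚ[a]:
  −2a³ + 14a² − 110a + 258 = (−2)(a³ − 8a² + 59a − 172) + (−2a² + 8a − 86)
  a³ − 8a² + 59a − 172 = (−(1/2)a + 2)(−2a² + 8a − 86) + (0)
Last nonzero remainder: −2a² + 8a − 86. Dividing through by −2 gives the monic gcd a² − 4a + 43.

a² − 4a + 43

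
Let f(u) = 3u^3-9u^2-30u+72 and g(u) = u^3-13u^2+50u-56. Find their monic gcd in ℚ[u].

u^2-6u+8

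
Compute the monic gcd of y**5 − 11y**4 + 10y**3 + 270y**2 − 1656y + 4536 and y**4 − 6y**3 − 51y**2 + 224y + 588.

By polynomial division,
  y**5 − 11y**4 + 10y**3 + 270y**2 − 1656y + 4536 = (y − 5)(y**4 − 6y**3 − 51y**2 + 224y + 588) + (31y**3 − 209y**2 − 1124y + 7476)
  y**4 − 6y**3 − 51y**2 + 224y + 588 = ((1/31)y + 23/961)(31y**3 − 209y**2 − 1124y + 7476) + (−(9360/961)y**2 + (9360/961)y + 393120/961)
  31y**3 − 209y**2 − 1124y + 7476 = (−(29791/9360)y + 85529/4680)(−(9360/961)y**2 + (9360/961)y + 393120/961) + (0)
Last nonzero remainder: −(9360/961)y**2 + (9360/961)y + 393120/961. Dividing through by −9360/961 gives the monic gcd y**2 − y − 42.

y**2 − y − 42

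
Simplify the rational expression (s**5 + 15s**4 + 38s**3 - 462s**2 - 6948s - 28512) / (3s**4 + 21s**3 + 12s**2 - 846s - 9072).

(s**3 + 9s**2 - 70s - 528)/(3s**2 + 3s - 168)

By polynomial division,
  s**5 + 15s**4 + 38s**3 - 462s**2 - 6948s - 28512 = ((1/3)s + 8/3)(3s**4 + 21s**3 + 12s**2 - 846s - 9072) + (-22s**3 - 212s**2 - 1668s - 4320)
  3s**4 + 21s**3 + 12s**2 - 846s - 9072 = (-(3/22)s + 87/242)(-22s**3 - 212s**2 - 1668s - 4320) + (-(16848/121)s**2 - (101088/121)s - 909792/121)
  -22s**3 - 212s**2 - 1668s - 4320 = ((1331/8424)s + 605/1053)(-(16848/121)s**2 - (101088/121)s - 909792/121) + (0)
Last nonzero remainder: -(16848/121)s**2 - (101088/121)s - 909792/121. Dividing through by -16848/121 gives the monic gcd s**2 + 6s + 54.
Cancel s**2 + 6s + 54 from numerator and denominator to get the reduced form.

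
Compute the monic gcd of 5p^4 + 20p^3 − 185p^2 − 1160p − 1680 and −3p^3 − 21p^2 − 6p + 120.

p + 4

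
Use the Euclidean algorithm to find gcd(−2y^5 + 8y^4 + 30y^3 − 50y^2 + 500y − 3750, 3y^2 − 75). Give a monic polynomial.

y^2 − 25

By polynomial division,
  −2y^5 + 8y^4 + 30y^3 − 50y^2 + 500y − 3750 = (−(2/3)y^3 + (8/3)y^2 − (20/3)y + 50)(3y^2 − 75) + (0)
Last nonzero remainder: 3y^2 − 75. Dividing through by 3 gives the monic gcd y^2 − 25.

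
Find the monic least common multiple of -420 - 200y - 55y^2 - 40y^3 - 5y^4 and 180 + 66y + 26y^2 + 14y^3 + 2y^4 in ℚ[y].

Euclidean algorithm in ℚ[y]:
  -5y^4 - 40y^3 - 55y^2 - 200y - 420 = (-5/2)(2y^4 + 14y^3 + 26y^2 + 66y + 180) + (-5y^3 + 10y^2 - 35y + 30)
  2y^4 + 14y^3 + 26y^2 + 66y + 180 = (-(2/5)y - 18/5)(-5y^3 + 10y^2 - 35y + 30) + (48y^2 - 48y + 288)
  -5y^3 + 10y^2 - 35y + 30 = (-(5/48)y + 5/48)(48y^2 - 48y + 288) + (0)
Last nonzero remainder: 48y^2 - 48y + 288. Dividing through by 48 gives the monic gcd y^2 - y + 6.
Then lcm(f, g) = f·g / gcd(f, g); expanding and making the result monic gives the answer.

1260 + 1272y + 569y^2 + 248y^3 + 90y^4 + 16y^5 + y^6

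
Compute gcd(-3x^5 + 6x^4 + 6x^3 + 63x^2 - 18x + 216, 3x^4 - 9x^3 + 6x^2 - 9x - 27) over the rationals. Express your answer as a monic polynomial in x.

Apply the Euclidean algorithm:
  -3x^5 + 6x^4 + 6x^3 + 63x^2 - 18x + 216 = (-x - 1)(3x^4 - 9x^3 + 6x^2 - 9x - 27) + (3x^3 + 60x^2 - 54x + 189)
  3x^4 - 9x^3 + 6x^2 - 9x - 27 = (x - 23)(3x^3 + 60x^2 - 54x + 189) + (1440x^2 - 1440x + 4320)
  3x^3 + 60x^2 - 54x + 189 = ((1/480)x + 7/160)(1440x^2 - 1440x + 4320) + (0)
Last nonzero remainder: 1440x^2 - 1440x + 4320. Dividing through by 1440 gives the monic gcd x^2 - x + 3.

x^2 - x + 3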